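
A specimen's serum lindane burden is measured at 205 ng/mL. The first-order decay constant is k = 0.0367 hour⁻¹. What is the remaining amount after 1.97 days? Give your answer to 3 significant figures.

t½ = ln 2 / k = 0.69315 / 0.0367 ≈ 18.887 hours.
Convert the elapsed time: 1.97 days = 47.28 hours.
Number of half-lives: n = 47.28/18.887 ≈ 2.5033.
Remaining = 205 × (1/2)^2.5033 = 205 × 0.17637 ≈ 36.156 ng/mL.

36.2 ng/mL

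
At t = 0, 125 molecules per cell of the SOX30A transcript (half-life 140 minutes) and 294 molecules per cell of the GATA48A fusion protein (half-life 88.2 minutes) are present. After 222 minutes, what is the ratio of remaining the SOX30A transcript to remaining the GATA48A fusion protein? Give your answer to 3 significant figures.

SOX30A transcript: 125 × (1/2)^(222/140) = 125 × (1/2)^1.5857 ≈ 41.645 molecules per cell.
GATA48A fusion protein: 294 × (1/2)^(222/88.2) = 294 × (1/2)^2.517 ≈ 51.363 molecules per cell.
Ratio ≈ 41.645 / 51.363 ≈ 0.81079.

0.811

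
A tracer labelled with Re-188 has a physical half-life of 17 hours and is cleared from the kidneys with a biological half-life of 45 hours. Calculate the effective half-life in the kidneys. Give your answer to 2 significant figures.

12 hours

1/t_eff = 1/t_phys + 1/t_biol = 1/17 + 1/45 = 0.081046 per hour.
t_eff = 17 × 45 / (17 + 45) ≈ 12.339 hours.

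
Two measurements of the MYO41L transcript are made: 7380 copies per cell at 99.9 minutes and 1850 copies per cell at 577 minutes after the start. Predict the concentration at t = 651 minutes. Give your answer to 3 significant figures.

Over Δt = 577 − 99.9 = 477.1 minutes, the level fell by a factor of 7380/1850 ≈ 3.9892.
n = log₂(3.9892) ≈ 1.9961 half-lives, so t½ = 477.1/1.9961 ≈ 239.02 minutes.
From t = 577 to t = 651: 1850 × (1/2)^((651−577)/239.02) ≈ 1492.7 copies per cell.

1490 copies per cell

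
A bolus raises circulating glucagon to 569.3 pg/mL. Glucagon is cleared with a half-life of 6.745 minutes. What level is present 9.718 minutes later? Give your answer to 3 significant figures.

210 pg/mL

Number of half-lives: n = 9.718/6.745 ≈ 1.4408.
Remaining = 569.3 × (1/2)^1.4408 = 569.3 × 0.36837 ≈ 209.71 pg/mL.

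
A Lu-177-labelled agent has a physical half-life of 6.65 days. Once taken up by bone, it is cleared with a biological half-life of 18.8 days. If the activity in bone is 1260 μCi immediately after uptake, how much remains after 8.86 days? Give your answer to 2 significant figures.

360 μCi

1/t_eff = 1/t_phys + 1/t_biol = 1/6.65 + 1/18.8 = 0.20357 per day.
t_eff = 6.65 × 18.8 / (6.65 + 18.8) ≈ 4.9124 days.
Remaining = 1260 × (1/2)^(8.86/4.9124) = 1260 × (1/2)^1.8036 ≈ 360.94 μCi.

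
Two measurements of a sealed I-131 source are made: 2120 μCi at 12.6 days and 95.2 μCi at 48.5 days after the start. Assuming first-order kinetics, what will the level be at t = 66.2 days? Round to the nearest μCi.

Over Δt = 48.5 − 12.6 = 35.9 days, the level fell by a factor of 2120/95.2 ≈ 22.269.
n = log₂(22.269) ≈ 4.477 half-lives, so t½ = 35.9/4.477 ≈ 8.0188 days.
From t = 48.5 to t = 66.2: 95.2 × (1/2)^((66.2−48.5)/8.0188) ≈ 20.614 μCi.

21 μCi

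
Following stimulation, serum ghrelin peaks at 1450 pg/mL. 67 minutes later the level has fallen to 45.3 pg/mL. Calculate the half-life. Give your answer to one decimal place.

13.4 minutes

A/A₀ = 45.3/1450 ≈ 0.031241.
n = log₂(32.009) ≈ 5.0004 half-lives elapsed in 67 minutes.
t½ = 67/5.0004 ≈ 13.399 minutes.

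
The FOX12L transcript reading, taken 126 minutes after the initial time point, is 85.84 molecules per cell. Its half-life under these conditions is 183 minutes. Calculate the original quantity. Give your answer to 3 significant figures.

Number of half-lives elapsed: n = 126/183 ≈ 0.68852.
A₀ = A × 2^n = 85.84 × 2^0.68852 = 85.84 × 1.6116 ≈ 138.34 molecules per cell.

138 molecules per cell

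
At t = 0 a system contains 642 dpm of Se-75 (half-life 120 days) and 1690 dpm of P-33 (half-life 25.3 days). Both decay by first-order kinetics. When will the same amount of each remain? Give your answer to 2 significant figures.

Set 642·(1/2)^(t/120) = 1690·(1/2)^(t/25.3).
Taking log₂: log₂(642/1690) = t·(1/120 − 1/25.3).
log₂(0.37988) = -1.3964; 1/120 − 1/25.3 = -0.031192.
t = -1.3964 / -0.031192 ≈ 44.767 days.

45 days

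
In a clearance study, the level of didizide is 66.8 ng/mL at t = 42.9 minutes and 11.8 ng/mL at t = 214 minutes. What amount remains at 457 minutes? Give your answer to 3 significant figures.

1.01 ng/mL

Over Δt = 214 − 42.9 = 171.1 minutes, the level fell by a factor of 66.8/11.8 ≈ 5.661.
n = log₂(5.661) ≈ 2.5011 half-lives, so t½ = 171.1/2.5011 ≈ 68.411 minutes.
From t = 214 to t = 457: 11.8 × (1/2)^((457−214)/68.411) ≈ 1.006 ng/mL.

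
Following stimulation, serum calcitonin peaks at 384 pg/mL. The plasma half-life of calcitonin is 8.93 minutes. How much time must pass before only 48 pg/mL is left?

26.79 minutes

48/384 = 1/8, so 3 half-lives have elapsed.
t = 3 × 8.93 = 26.79 minutes.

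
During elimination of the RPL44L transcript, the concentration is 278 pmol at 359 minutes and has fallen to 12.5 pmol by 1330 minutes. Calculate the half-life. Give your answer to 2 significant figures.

Over Δt = 1330 − 359 = 971 minutes, the level fell by a factor of 278/12.5 ≈ 22.24.
n = log₂(22.24) ≈ 4.4751 half-lives, so t½ = 971/4.4751 ≈ 216.98 minutes.

220 minutes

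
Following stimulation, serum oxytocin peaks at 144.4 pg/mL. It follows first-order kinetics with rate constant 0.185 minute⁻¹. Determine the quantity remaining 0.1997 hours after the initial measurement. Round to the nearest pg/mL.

16 pg/mL

t½ = ln 2 / λ = 0.69315 / 0.185 ≈ 3.7467 minutes.
Convert the elapsed time: 0.1997 hours = 11.982 minutes.
Number of half-lives: n = 11.982/3.7467 ≈ 3.198.
Remaining = 144.4 × (1/2)^3.198 = 144.4 × 0.10897 ≈ 15.735 pg/mL.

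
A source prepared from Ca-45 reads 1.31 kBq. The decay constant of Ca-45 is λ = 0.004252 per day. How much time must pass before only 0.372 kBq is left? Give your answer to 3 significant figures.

t½ = ln 2 / λ = 0.69315 / 0.004252 ≈ 163.02 days.
Fraction remaining = 0.372/1.31 ≈ 0.28397.
n = log₂(1.31/0.372) = ln(3.5215)/ln 2 ≈ 1.8162 half-lives.
t = n × t½ = 1.8162 × 163.02 ≈ 296.07 days.

296 days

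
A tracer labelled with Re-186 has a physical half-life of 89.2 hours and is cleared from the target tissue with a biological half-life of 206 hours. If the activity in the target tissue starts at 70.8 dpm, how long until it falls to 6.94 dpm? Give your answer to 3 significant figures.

1/t_eff = 1/t_phys + 1/t_biol = 1/89.2 + 1/206 = 0.016065 per hour.
t_eff = 89.2 × 206 / (89.2 + 206) ≈ 62.247 hours.
n = log₂(70.8/6.94) ≈ 3.3507; t = 3.3507 × 62.247 ≈ 208.57 hours.

209 hours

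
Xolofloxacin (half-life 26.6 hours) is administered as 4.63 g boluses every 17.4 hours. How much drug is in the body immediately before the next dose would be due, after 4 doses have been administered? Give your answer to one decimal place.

The 4 doses were given 69.6, 52.2, 34.8, 17.4 hours ago.
Total = 4.63·(1/2)^(69.6/26.6) + 4.63·(1/2)^(52.2/26.6) + 4.63·(1/2)^(34.8/26.6) + 4.63·(1/2)^(17.4/26.6)
      = 0.75496 + 1.1881 + 1.8696 + 2.9422 ≈ 6.7548 g.

6.8 g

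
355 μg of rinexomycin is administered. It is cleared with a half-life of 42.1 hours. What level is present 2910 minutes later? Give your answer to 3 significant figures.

Convert the elapsed time: 2910 minutes = 48.5 hours.
Number of half-lives: n = 48.5/42.1 ≈ 1.152.
Remaining = 355 × (1/2)^1.152 = 355 × 0.45 ≈ 159.75 μg.

160 μg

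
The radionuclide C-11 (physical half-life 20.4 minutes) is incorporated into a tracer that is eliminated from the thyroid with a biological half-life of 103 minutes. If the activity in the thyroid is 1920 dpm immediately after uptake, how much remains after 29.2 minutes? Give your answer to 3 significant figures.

1/t_eff = 1/t_phys + 1/t_biol = 1/20.4 + 1/103 = 0.058728 per minute.
t_eff = 20.4 × 103 / (20.4 + 103) ≈ 17.028 minutes.
Remaining = 1920 × (1/2)^(29.2/17.028) = 1920 × (1/2)^1.7149 ≈ 584.89 dpm.

585 dpm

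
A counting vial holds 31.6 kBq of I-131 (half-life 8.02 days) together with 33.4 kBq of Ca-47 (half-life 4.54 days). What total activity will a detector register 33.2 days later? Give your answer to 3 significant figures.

2.00 kBq

I-131: 31.6 × (1/2)^(33.2/8.02) = 31.6 × (1/2)^4.1397 ≈ 1.7928 kBq.
Ca-47: 33.4 × (1/2)^(33.2/4.54) = 33.4 × (1/2)^7.3128 ≈ 0.21008 kBq.
Total = 1.7928 + 0.21008 ≈ 2.0029 kBq.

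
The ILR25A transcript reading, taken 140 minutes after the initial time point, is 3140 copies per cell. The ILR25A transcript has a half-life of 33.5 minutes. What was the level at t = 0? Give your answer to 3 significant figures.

Number of half-lives elapsed: n = 140/33.5 ≈ 4.1791.
A₀ = A × 2^n = 3140 × 2^4.1791 = 3140 × 18.115 ≈ 56881 copies per cell.

56900 copies per cell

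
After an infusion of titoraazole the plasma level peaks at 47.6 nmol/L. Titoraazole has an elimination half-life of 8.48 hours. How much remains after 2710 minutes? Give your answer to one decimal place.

Convert the elapsed time: 2710 minutes = 45.1667 hours.
Number of half-lives: n = 45.1667/8.48 ≈ 5.3263.
Remaining = 47.6 × (1/2)^5.3263 = 47.6 × 0.024925 ≈ 1.1864 nmol/L.

1.2 nmol/L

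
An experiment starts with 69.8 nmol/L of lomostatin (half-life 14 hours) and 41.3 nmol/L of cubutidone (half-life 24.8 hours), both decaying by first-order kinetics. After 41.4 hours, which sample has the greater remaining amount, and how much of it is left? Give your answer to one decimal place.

cubutidone, 13.0 nmol/L

lomostatin: 69.8 × (1/2)^2.9571 ≈ 8.9881 nmol/L.
cubutidone: 41.3 × (1/2)^1.6694 ≈ 12.984 nmol/L.
Cubutidone has more remaining, at ≈ 12.984 nmol/L.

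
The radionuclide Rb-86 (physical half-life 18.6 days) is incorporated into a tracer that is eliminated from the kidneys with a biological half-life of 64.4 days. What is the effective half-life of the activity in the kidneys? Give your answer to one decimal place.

1/t_eff = 1/t_phys + 1/t_biol = 1/18.6 + 1/64.4 = 0.069291 per day.
t_eff = 18.6 × 64.4 / (18.6 + 64.4) ≈ 14.432 days.

14.4 days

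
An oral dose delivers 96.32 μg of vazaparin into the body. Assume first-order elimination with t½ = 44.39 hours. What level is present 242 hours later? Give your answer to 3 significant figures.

Number of half-lives: n = 242/44.39 ≈ 5.4517.
Remaining = 96.32 × (1/2)^5.4517 = 96.32 × 0.02285 ≈ 2.2009 μg.

2.20 μg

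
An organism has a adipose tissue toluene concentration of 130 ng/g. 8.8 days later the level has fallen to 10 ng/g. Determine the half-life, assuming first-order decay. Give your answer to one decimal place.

A/A₀ = 10/130 ≈ 0.076923.
n = log₂(13) ≈ 3.7004 half-lives elapsed in 8.8 days.
t½ = 8.8/3.7004 ≈ 2.3781 days.

2.4 days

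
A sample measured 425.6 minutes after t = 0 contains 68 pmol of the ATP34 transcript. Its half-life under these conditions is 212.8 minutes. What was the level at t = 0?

Number of half-lives elapsed: n = 425.6/212.8 ≈ 2.
A₀ = A × 2^n = 68 × 2^2 = 68 × 4 ≈ 272 pmol.

272 pmol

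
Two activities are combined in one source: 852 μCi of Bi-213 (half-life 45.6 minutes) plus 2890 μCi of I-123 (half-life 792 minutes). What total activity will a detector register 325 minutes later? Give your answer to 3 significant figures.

2180 μCi

Bi-213: 852 × (1/2)^(325/45.6) = 852 × (1/2)^7.1272 ≈ 6.0945 μCi.
I-123: 2890 × (1/2)^(325/792) = 2890 × (1/2)^0.41035 ≈ 2174.5 μCi.
Total = 6.0945 + 2174.5 ≈ 2180.6 μCi.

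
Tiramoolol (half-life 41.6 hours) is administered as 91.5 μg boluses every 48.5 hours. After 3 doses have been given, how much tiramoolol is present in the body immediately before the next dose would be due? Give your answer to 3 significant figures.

The 3 doses were given 145.5, 97, 48.5 hours ago.
Total = 91.5·(1/2)^(145.5/41.6) + 91.5·(1/2)^(97/41.6) + 91.5·(1/2)^(48.5/41.6)
      = 8.101 + 18.176 + 40.781 ≈ 67.058 μg.

67.1 μg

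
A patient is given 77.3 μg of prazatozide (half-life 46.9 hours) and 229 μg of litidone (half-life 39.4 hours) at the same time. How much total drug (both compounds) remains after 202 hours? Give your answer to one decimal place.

prazatozide: 77.3 × (1/2)^(202/46.9) = 77.3 × (1/2)^4.307 ≈ 3.9051 μg.
litidone: 229 × (1/2)^(202/39.4) = 229 × (1/2)^5.1269 ≈ 6.5537 μg.
Total = 3.9051 + 6.5537 ≈ 10.459 μg.

10.5 μg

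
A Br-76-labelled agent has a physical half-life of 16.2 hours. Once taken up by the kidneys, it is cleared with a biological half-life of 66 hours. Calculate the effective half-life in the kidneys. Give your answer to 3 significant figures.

1/t_eff = 1/t_phys + 1/t_biol = 1/16.2 + 1/66 = 0.07688 per hour.
t_eff = 16.2 × 66 / (16.2 + 66) ≈ 13.007 hours.

13.0 hours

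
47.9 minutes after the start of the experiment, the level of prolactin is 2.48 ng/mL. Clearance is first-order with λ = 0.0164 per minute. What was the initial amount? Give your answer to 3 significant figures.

t½ = ln 2 / λ = 0.69315 / 0.0164 ≈ 42.265 minutes.
Number of half-lives elapsed: n = 47.9/42.265 ≈ 1.1333.
A₀ = A × 2^n = 2.48 × 2^1.1333 = 2.48 × 2.1936 ≈ 5.4402 ng/mL.

5.44 ng/mL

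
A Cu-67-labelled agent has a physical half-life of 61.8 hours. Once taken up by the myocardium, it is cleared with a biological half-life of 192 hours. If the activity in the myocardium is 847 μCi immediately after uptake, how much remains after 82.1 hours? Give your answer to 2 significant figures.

250 μCi

1/t_eff = 1/t_phys + 1/t_biol = 1/61.8 + 1/192 = 0.02139 per hour.
t_eff = 61.8 × 192 / (61.8 + 192) ≈ 46.752 hours.
Remaining = 847 × (1/2)^(82.1/46.752) = 847 × (1/2)^1.7561 ≈ 250.76 μCi.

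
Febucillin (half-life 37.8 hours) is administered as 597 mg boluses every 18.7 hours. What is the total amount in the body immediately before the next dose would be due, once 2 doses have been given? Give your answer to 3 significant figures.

724 mg

The 2 doses were given 37.4, 18.7 hours ago.
Total = 597·(1/2)^(37.4/37.8) + 597·(1/2)^(18.7/37.8)
      = 300.7 + 423.69 ≈ 724.39 mg.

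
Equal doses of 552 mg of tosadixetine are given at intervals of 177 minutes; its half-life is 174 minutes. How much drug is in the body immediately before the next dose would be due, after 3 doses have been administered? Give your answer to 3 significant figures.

474 mg

The 3 doses were given 531, 354, 177 minutes ago.
Total = 552·(1/2)^(531/174) + 552·(1/2)^(354/174) + 552·(1/2)^(177/174)
      = 66.57 + 134.74 + 272.72 ≈ 474.03 mg.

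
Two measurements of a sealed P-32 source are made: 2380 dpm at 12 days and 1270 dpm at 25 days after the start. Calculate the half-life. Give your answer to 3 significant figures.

14.3 days

Over Δt = 25 − 12 = 13 days, the level fell by a factor of 2380/1270 ≈ 1.874.
n = log₂(1.874) ≈ 0.90613 half-lives, so t½ = 13/0.90613 ≈ 14.347 days.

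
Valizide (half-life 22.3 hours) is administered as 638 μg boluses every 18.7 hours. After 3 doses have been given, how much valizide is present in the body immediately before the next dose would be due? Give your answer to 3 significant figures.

668 μg

The 3 doses were given 56.1, 37.4, 18.7 hours ago.
Total = 638·(1/2)^(56.1/22.3) + 638·(1/2)^(37.4/22.3) + 638·(1/2)^(18.7/22.3)
      = 111.56 + 199.51 + 356.77 ≈ 667.84 μg.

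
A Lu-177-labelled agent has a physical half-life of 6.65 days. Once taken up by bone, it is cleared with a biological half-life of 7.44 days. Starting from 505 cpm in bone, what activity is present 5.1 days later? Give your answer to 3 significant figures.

185 cpm

1/t_eff = 1/t_phys + 1/t_biol = 1/6.65 + 1/7.44 = 0.28478 per day.
t_eff = 6.65 × 7.44 / (6.65 + 7.44) ≈ 3.5114 days.
Remaining = 505 × (1/2)^(5.1/3.5114) = 505 × (1/2)^1.4524 ≈ 184.53 cpm.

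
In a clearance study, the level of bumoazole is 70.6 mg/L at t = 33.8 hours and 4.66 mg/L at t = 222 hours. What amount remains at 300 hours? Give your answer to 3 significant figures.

1.51 mg/L

Over Δt = 222 − 33.8 = 188.2 hours, the level fell by a factor of 70.6/4.66 ≈ 15.15.
n = log₂(15.15) ≈ 3.9213 half-lives, so t½ = 188.2/3.9213 ≈ 47.995 hours.
From t = 222 to t = 300: 4.66 × (1/2)^((300−222)/47.995) ≈ 1.5106 mg/L.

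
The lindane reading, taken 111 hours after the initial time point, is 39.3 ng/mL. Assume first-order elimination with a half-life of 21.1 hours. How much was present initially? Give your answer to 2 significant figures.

1500 ng/mL

Number of half-lives elapsed: n = 111/21.1 ≈ 5.2607.
A₀ = A × 2^n = 39.3 × 2^5.2607 = 39.3 × 38.337 ≈ 1506.6 ng/mL.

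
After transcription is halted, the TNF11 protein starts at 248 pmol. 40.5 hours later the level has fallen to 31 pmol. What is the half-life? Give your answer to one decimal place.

13.5 hours

A/A₀ = 31/248 ≈ 0.125.
n = log₂(8) ≈ 3 half-lives elapsed in 40.5 hours.
t½ = 40.5/3 ≈ 13.5 hours.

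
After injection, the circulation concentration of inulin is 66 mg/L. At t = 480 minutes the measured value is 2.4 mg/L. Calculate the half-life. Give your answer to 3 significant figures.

A/A₀ = 2.4/66 ≈ 0.036364.
n = log₂(27.5) ≈ 4.7814 half-lives elapsed in 480 minutes.
t½ = 480/4.7814 ≈ 100.39 minutes.

100 minutes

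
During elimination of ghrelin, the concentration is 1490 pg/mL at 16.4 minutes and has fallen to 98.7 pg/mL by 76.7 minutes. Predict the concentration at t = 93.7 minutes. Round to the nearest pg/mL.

Over Δt = 76.7 − 16.4 = 60.3 minutes, the level fell by a factor of 1490/98.7 ≈ 15.096.
n = log₂(15.096) ≈ 3.9161 half-lives, so t½ = 60.3/3.9161 ≈ 15.398 minutes.
From t = 76.7 to t = 93.7: 98.7 × (1/2)^((93.7−76.7)/15.398) ≈ 45.916 pg/mL.

46 pg/mL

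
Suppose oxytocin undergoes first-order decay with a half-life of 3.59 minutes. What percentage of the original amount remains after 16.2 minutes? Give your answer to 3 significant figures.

4.38%

n = 16.2/3.59 ≈ 4.5125 half-lives.
Fraction remaining = (1/2)^4.5125 ≈ 0.043812, i.e. 4.3812%.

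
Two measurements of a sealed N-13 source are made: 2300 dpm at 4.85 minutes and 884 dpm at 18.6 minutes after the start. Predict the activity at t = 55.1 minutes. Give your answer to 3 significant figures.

69.8 dpm

Over Δt = 18.6 − 4.85 = 13.75 minutes, the level fell by a factor of 2300/884 ≈ 2.6018.
n = log₂(2.6018) ≈ 1.3795 half-lives, so t½ = 13.75/1.3795 ≈ 9.9673 minutes.
From t = 18.6 to t = 55.1: 884 × (1/2)^((55.1−18.6)/9.9673) ≈ 69.837 dpm.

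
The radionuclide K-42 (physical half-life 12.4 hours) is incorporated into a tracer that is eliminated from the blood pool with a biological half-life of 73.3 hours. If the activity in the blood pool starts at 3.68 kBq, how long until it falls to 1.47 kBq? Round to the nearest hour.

1/t_eff = 1/t_phys + 1/t_biol = 1/12.4 + 1/73.3 = 0.094288 per hour.
t_eff = 12.4 × 73.3 / (12.4 + 73.3) ≈ 10.606 hours.
n = log₂(3.68/1.47) ≈ 1.3239; t = 1.3239 × 10.606 ≈ 14.041 hours.

14 hours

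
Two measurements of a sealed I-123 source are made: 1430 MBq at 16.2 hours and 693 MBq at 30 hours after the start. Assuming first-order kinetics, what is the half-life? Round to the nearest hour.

Over Δt = 30 − 16.2 = 13.8 hours, the level fell by a factor of 1430/693 ≈ 2.0635.
n = log₂(2.0635) ≈ 1.0451 half-lives, so t½ = 13.8/1.0451 ≈ 13.205 hours.

13 hours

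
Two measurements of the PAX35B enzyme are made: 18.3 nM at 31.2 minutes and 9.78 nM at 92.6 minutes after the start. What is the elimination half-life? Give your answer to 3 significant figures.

67.9 minutes

Over Δt = 92.6 − 31.2 = 61.4 minutes, the level fell by a factor of 18.3/9.78 ≈ 1.8712.
n = log₂(1.8712) ≈ 0.90394 half-lives, so t½ = 61.4/0.90394 ≈ 67.925 minutes.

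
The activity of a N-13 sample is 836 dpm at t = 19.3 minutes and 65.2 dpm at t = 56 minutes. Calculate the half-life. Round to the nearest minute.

Over Δt = 56 − 19.3 = 36.7 minutes, the level fell by a factor of 836/65.2 ≈ 12.822.
n = log₂(12.822) ≈ 3.6806 half-lives, so t½ = 36.7/3.6806 ≈ 9.9713 minutes.

10 minutes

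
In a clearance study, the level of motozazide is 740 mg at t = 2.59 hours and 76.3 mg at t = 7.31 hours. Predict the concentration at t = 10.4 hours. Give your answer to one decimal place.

17.2 mg

Over Δt = 7.31 − 2.59 = 4.72 hours, the level fell by a factor of 740/76.3 ≈ 9.6986.
n = log₂(9.6986) ≈ 3.2778 half-lives, so t½ = 4.72/3.2778 ≈ 1.44 hours.
From t = 7.31 to t = 10.4: 76.3 × (1/2)^((10.4−7.31)/1.44) ≈ 17.241 mg.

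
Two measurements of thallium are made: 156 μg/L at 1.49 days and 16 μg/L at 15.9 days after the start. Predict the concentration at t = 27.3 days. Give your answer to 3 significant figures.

2.64 μg/L

Over Δt = 15.9 − 1.49 = 14.41 days, the level fell by a factor of 156/16 ≈ 9.75.
n = log₂(9.75) ≈ 3.2854 half-lives, so t½ = 14.41/3.2854 ≈ 4.3861 days.
From t = 15.9 to t = 27.3: 16 × (1/2)^((27.3−15.9)/4.3861) ≈ 2.6406 μg/L.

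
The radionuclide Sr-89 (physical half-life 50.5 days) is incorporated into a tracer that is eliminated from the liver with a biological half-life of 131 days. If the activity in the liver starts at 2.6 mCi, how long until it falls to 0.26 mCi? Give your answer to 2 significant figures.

120 days

1/t_eff = 1/t_phys + 1/t_biol = 1/50.5 + 1/131 = 0.027436 per day.
t_eff = 50.5 × 131 / (50.5 + 131) ≈ 36.449 days.
n = log₂(2.6/0.26) ≈ 3.3219; t = 3.3219 × 36.449 ≈ 121.08 days.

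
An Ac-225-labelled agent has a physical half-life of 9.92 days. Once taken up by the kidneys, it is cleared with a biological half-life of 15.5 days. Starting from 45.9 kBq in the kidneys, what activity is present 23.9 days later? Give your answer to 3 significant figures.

1/t_eff = 1/t_phys + 1/t_biol = 1/9.92 + 1/15.5 = 0.16532 per day.
t_eff = 9.92 × 15.5 / (9.92 + 15.5) ≈ 6.0488 days.
Remaining = 45.9 × (1/2)^(23.9/6.0488) = 45.9 × (1/2)^3.9512 ≈ 2.9674 kBq.

2.97 kBq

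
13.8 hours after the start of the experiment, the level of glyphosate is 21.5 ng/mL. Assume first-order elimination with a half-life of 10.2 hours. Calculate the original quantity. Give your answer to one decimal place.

54.9 ng/mL

Number of half-lives elapsed: n = 13.8/10.2 ≈ 1.3529.
A₀ = A × 2^n = 21.5 × 2^1.3529 = 21.5 × 2.5543 ≈ 54.918 ng/mL.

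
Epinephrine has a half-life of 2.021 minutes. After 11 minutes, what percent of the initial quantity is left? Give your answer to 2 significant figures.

n = 11/2.021 ≈ 5.4429 half-lives.
Fraction remaining = (1/2)^5.4429 ≈ 0.02299, i.e. 2.299%.

2.3%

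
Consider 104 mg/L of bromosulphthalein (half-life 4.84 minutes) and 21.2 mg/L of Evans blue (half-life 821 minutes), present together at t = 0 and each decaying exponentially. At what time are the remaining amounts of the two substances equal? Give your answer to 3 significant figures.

Set 104·(1/2)^(t/4.84) = 21.2·(1/2)^(t/821).
Taking log₂: log₂(104/21.2) = t·(1/4.84 − 1/821).
log₂(4.9057) = 2.2944; 1/4.84 − 1/821 = 0.20539.
t = 2.2944 / 0.20539 ≈ 11.171 minutes.

11.2 minutes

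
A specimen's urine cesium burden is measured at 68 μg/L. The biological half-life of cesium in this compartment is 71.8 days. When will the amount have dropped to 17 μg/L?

17/68 = 1/4, so 2 half-lives have elapsed.
t = 2 × 71.8 = 143.6 days.

143.6 days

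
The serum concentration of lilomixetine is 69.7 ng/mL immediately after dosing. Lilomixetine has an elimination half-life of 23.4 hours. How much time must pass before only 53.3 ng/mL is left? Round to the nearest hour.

Fraction remaining = 53.3/69.7 ≈ 0.76471.
n = log₂(69.7/53.3) = ln(1.3077)/ln 2 ≈ 0.38702 half-lives.
t = n × t½ = 0.38702 × 23.4 ≈ 9.0563 hours.

9 hours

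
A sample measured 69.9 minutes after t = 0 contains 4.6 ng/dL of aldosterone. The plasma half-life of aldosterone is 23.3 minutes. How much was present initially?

Number of half-lives elapsed: n = 69.9/23.3 ≈ 3.
A₀ = A × 2^n = 4.6 × 2^3 = 4.6 × 8 ≈ 36.8 ng/dL.

36.8 ng/dL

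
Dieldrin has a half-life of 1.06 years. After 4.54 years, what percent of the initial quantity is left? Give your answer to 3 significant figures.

n = 4.54/1.06 ≈ 4.283 half-lives.
Fraction remaining = (1/2)^4.283 ≈ 0.051367, i.e. 5.1367%.

5.14%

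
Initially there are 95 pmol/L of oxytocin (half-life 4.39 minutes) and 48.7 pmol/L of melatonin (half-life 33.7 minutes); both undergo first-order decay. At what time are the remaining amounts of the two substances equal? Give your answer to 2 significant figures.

Set 95·(1/2)^(t/4.39) = 48.7·(1/2)^(t/33.7).
Taking log₂: log₂(95/48.7) = t·(1/4.39 − 1/33.7).
log₂(1.9507) = 0.96401; 1/4.39 − 1/33.7 = 0.19812.
t = 0.96401 / 0.19812 ≈ 4.8658 minutes.

4.9 minutes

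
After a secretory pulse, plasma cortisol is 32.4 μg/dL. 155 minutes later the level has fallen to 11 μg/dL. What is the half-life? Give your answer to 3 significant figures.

A/A₀ = 11/32.4 ≈ 0.33951.
n = log₂(2.9455) ≈ 1.5585 half-lives elapsed in 155 minutes.
t½ = 155/1.5585 ≈ 99.455 minutes.

99.5 minutes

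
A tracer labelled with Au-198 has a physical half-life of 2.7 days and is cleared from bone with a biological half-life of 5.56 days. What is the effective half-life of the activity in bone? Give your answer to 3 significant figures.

1.82 days

1/t_eff = 1/t_phys + 1/t_biol = 1/2.7 + 1/5.56 = 0.55023 per day.
t_eff = 2.7 × 5.56 / (2.7 + 5.56) ≈ 1.8174 days.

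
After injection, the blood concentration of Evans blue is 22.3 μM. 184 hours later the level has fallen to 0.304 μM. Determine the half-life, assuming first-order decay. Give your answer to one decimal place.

A/A₀ = 0.304/22.3 ≈ 0.013632.
n = log₂(73.355) ≈ 6.1968 half-lives elapsed in 184 hours.
t½ = 184/6.1968 ≈ 29.693 hours.

29.7 hours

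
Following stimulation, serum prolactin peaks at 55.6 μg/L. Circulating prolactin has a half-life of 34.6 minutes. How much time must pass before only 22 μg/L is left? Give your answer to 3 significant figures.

Fraction remaining = 22/55.6 ≈ 0.39568.
n = log₂(55.6/22) = ln(2.5273)/ln 2 ≈ 1.3376 half-lives.
t = n × t½ = 1.3376 × 34.6 ≈ 46.28 minutes.

46.3 minutes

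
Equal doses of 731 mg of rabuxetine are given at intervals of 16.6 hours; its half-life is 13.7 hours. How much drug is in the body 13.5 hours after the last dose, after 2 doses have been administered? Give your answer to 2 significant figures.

The 2 doses were given 30.1, 13.5 hours ago.
Total = 731·(1/2)^(30.1/13.7) + 731·(1/2)^(13.5/13.7)
      = 159.42 + 369.22 ≈ 528.63 mg.

530 mg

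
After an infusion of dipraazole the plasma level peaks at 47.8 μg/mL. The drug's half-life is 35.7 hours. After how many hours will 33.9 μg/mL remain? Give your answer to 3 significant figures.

17.7 hours

Fraction remaining = 33.9/47.8 ≈ 0.70921.
n = log₂(47.8/33.9) = ln(1.41)/ln 2 ≈ 0.49573 half-lives.
t = n × t½ = 0.49573 × 35.7 ≈ 17.697 hours.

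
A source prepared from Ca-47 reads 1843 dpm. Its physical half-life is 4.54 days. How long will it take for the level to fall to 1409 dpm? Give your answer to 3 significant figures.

Fraction remaining = 1409/1843 ≈ 0.76451.
n = log₂(1843/1409) = ln(1.308)/ln 2 ≈ 0.38738 half-lives.
t = n × t½ = 0.38738 × 4.54 ≈ 1.7587 days.

1.76 days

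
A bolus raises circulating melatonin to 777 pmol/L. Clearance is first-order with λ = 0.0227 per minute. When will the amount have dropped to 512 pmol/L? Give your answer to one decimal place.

t½ = ln 2 / λ = 0.69315 / 0.0227 ≈ 30.535 minutes.
Fraction remaining = 512/777 ≈ 0.65894.
n = log₂(777/512) = ln(1.5176)/ln 2 ≈ 0.60177 half-lives.
t = n × t½ = 0.60177 × 30.535 ≈ 18.375 minutes.

18.4 minutes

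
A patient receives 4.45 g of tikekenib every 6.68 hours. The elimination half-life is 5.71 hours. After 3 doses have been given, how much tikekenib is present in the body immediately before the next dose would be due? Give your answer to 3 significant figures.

The 3 doses were given 20.04, 13.36, 6.68 hours ago.
Total = 4.45·(1/2)^(20.04/5.71) + 4.45·(1/2)^(13.36/5.71) + 4.45·(1/2)^(6.68/5.71)
      = 0.39071 + 0.87907 + 1.9778 ≈ 3.2476 g.

3.25 g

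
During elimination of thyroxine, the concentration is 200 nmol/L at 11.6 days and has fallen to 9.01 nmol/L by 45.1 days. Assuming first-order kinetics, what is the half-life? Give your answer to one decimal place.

7.5 days

Over Δt = 45.1 − 11.6 = 33.5 days, the level fell by a factor of 200/9.01 ≈ 22.198.
n = log₂(22.198) ≈ 4.4723 half-lives, so t½ = 33.5/4.4723 ≈ 7.4905 days.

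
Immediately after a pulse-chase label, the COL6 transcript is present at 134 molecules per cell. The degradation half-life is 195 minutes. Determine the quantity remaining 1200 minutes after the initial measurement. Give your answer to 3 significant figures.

1.88 molecules per cell

Number of half-lives: n = 1200/195 ≈ 6.1538.
Remaining = 134 × (1/2)^6.1538 = 134 × 0.014045 ≈ 1.882 molecules per cell.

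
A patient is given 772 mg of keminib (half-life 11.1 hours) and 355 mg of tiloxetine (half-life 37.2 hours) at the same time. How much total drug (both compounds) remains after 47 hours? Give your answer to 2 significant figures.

190 mg

keminib: 772 × (1/2)^(47/11.1) = 772 × (1/2)^4.2342 ≈ 41.019 mg.
tiloxetine: 355 × (1/2)^(47/37.2) = 355 × (1/2)^1.2634 ≈ 147.87 mg.
Total = 41.019 + 147.87 ≈ 188.89 mg.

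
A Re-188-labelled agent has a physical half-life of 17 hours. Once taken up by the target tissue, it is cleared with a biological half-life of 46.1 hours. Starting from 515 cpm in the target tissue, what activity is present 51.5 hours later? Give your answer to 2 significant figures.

1/t_eff = 1/t_phys + 1/t_biol = 1/17 + 1/46.1 = 0.080516 per hour.
t_eff = 17 × 46.1 / (17 + 46.1) ≈ 12.42 hours.
Remaining = 515 × (1/2)^(51.5/12.42) = 515 × (1/2)^4.1465 ≈ 29.078 cpm.

29 cpm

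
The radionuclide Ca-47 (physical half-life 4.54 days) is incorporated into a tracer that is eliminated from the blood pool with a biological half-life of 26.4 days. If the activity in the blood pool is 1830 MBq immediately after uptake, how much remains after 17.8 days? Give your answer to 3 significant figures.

1/t_eff = 1/t_phys + 1/t_biol = 1/4.54 + 1/26.4 = 0.25814 per day.
t_eff = 4.54 × 26.4 / (4.54 + 26.4) ≈ 3.8738 days.
Remaining = 1830 × (1/2)^(17.8/3.8738) = 1830 × (1/2)^4.5949 ≈ 75.724 MBq.

75.7 MBq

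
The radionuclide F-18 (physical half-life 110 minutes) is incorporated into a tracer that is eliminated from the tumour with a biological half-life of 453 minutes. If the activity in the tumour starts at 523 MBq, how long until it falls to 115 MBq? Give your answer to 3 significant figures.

193 minutes

1/t_eff = 1/t_phys + 1/t_biol = 1/110 + 1/453 = 0.011298 per minute.
t_eff = 110 × 453 / (110 + 453) ≈ 88.508 minutes.
n = log₂(523/115) ≈ 2.1852; t = 2.1852 × 88.508 ≈ 193.41 minutes.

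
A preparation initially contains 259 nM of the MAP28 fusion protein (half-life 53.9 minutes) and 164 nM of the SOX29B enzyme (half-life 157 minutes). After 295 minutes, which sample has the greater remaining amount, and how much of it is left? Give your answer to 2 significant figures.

MAP28 fusion protein: 259 × (1/2)^5.4731 ≈ 5.8309 nM.
SOX29B enzyme: 164 × (1/2)^1.879 ≈ 44.588 nM.
SOX29B enzyme has more remaining, at ≈ 44.588 nM.

SOX29B enzyme, 45 nM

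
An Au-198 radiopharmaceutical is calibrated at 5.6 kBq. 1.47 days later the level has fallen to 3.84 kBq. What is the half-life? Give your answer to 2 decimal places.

2.70 days

A/A₀ = 3.84/5.6 ≈ 0.68571.
n = log₂(1.4583) ≈ 0.54432 half-lives elapsed in 1.47 days.
t½ = 1.47/0.54432 ≈ 2.7006 days.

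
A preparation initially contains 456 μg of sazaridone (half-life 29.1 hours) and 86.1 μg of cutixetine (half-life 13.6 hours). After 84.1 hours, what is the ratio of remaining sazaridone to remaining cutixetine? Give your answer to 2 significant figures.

52

sazaridone: 456 × (1/2)^(84.1/29.1) = 456 × (1/2)^2.89 ≈ 61.515 μg.
cutixetine: 86.1 × (1/2)^(84.1/13.6) = 86.1 × (1/2)^6.1838 ≈ 1.1844 μg.
Ratio ≈ 61.515 / 1.1844 ≈ 51.939.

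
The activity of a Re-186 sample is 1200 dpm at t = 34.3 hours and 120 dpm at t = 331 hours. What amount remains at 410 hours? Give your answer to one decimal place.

Over Δt = 331 − 34.3 = 296.7 hours, the level fell by a factor of 1200/120 ≈ 10.
n = log₂(10) ≈ 3.3219 half-lives, so t½ = 296.7/3.3219 ≈ 89.316 hours.
From t = 331 to t = 410: 120 × (1/2)^((410−331)/89.316) ≈ 65.001 dpm.

65.0 dpm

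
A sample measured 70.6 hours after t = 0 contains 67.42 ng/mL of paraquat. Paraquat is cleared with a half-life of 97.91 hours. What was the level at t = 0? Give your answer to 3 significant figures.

Number of half-lives elapsed: n = 70.6/97.91 ≈ 0.72107.
A₀ = A × 2^n = 67.42 × 2^0.72107 = 67.42 × 1.6484 ≈ 111.14 ng/mL.

111 ng/mL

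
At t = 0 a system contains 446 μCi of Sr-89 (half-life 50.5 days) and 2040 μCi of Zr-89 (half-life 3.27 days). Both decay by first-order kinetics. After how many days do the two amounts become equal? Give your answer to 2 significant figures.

Set 446·(1/2)^(t/50.5) = 2040·(1/2)^(t/3.27).
Taking log₂: log₂(446/2040) = t·(1/50.5 − 1/3.27).
log₂(0.21863) = -2.1935; 1/50.5 − 1/3.27 = -0.28601.
t = -2.1935 / -0.28601 ≈ 7.6692 days.

7.7 days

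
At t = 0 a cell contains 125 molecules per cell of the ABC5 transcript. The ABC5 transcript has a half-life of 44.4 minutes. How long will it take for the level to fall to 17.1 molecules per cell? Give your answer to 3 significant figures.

127 minutes

Fraction remaining = 17.1/125 ≈ 0.1368.
n = log₂(125/17.1) = ln(7.3099)/ln 2 ≈ 2.8699 half-lives.
t = n × t½ = 2.8699 × 44.4 ≈ 127.42 minutes.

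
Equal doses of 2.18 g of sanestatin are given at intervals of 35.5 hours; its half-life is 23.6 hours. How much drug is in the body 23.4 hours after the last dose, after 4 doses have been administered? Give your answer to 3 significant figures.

1.67 g

The 4 doses were given 129.9, 94.4, 58.9, 23.4 hours ago.
Total = 2.18·(1/2)^(129.9/23.6) + 2.18·(1/2)^(94.4/23.6) + 2.18·(1/2)^(58.9/23.6) + 2.18·(1/2)^(23.4/23.6)
      = 0.04803 + 0.13625 + 0.38651 + 1.0964 ≈ 1.6672 g.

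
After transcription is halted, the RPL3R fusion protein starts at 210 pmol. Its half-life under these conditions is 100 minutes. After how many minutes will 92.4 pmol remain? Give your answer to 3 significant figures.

Fraction remaining = 92.4/210 ≈ 0.44.
n = log₂(210/92.4) = ln(2.2727)/ln 2 ≈ 1.1844 half-lives.
t = n × t½ = 1.1844 × 100 ≈ 118.44 minutes.

118 minutes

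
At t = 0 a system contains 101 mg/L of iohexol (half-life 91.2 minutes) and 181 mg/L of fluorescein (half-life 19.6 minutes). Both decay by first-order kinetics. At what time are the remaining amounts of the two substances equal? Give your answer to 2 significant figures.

Set 101·(1/2)^(t/91.2) = 181·(1/2)^(t/19.6).
Taking log₂: log₂(101/181) = t·(1/91.2 − 1/19.6).
log₂(0.55801) = -0.84163; 1/91.2 − 1/19.6 = -0.040055.
t = -0.84163 / -0.040055 ≈ 21.012 minutes.

21 minutes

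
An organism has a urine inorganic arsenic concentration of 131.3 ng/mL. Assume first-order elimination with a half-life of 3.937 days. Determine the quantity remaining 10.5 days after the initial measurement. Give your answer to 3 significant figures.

Number of half-lives: n = 10.5/3.937 ≈ 2.667.
Remaining = 131.3 × (1/2)^2.667 = 131.3 × 0.15745 ≈ 20.674 ng/mL.

20.7 ng/mL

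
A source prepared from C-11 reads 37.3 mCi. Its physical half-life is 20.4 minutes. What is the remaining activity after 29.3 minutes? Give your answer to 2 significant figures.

Number of half-lives: n = 29.3/20.4 ≈ 1.4363.
Remaining = 37.3 × (1/2)^1.4363 = 37.3 × 0.36952 ≈ 13.783 mCi.

14 mCi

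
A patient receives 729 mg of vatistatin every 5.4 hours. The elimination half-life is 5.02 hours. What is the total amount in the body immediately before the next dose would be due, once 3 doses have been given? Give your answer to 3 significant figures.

The 3 doses were given 16.2, 10.8, 5.4 hours ago.
Total = 729·(1/2)^(16.2/5.02) + 729·(1/2)^(10.8/5.02) + 729·(1/2)^(5.4/5.02)
      = 77.853 + 164.09 + 345.87 ≈ 587.82 mg.

588 mg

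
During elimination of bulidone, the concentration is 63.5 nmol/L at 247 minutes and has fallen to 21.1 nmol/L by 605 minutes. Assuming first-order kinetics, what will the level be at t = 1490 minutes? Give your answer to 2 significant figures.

Over Δt = 605 − 247 = 358 minutes, the level fell by a factor of 63.5/21.1 ≈ 3.0095.
n = log₂(3.0095) ≈ 1.5895 half-lives, so t½ = 358/1.5895 ≈ 225.23 minutes.
From t = 605 to t = 1490: 21.1 × (1/2)^((1490−605)/225.23) ≈ 1.3849 nmol/L.

1.4 nmol/L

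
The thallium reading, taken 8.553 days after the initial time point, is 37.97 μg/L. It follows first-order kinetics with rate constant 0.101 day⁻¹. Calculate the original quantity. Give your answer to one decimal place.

90.1 μg/L

t½ = ln 2 / k = 0.69315 / 0.101 ≈ 6.8628 days.
Number of half-lives elapsed: n = 8.553/6.8628 ≈ 1.2463.
A₀ = A × 2^n = 37.97 × 2^1.2463 = 37.97 × 2.3723 ≈ 90.076 μg/L.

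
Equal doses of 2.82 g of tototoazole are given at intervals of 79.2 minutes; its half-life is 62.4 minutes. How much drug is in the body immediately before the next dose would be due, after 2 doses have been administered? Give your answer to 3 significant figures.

The 2 doses were given 158.4, 79.2 minutes ago.
Total = 2.82·(1/2)^(158.4/62.4) + 2.82·(1/2)^(79.2/62.4)
      = 0.4854 + 1.17 ≈ 1.6554 g.

1.66 g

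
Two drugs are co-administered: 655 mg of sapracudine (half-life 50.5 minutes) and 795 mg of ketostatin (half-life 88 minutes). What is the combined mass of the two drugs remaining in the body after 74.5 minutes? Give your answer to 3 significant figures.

sapracudine: 655 × (1/2)^(74.5/50.5) = 655 × (1/2)^1.4752 ≈ 235.58 mg.
ketostatin: 795 × (1/2)^(74.5/88) = 795 × (1/2)^0.84659 ≈ 442.1 mg.
Total = 235.58 + 442.1 ≈ 677.68 mg.

678 mg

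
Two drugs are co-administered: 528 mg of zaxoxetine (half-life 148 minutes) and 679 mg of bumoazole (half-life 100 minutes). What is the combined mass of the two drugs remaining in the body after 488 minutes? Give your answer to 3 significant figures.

76.8 mg

zaxoxetine: 528 × (1/2)^(488/148) = 528 × (1/2)^3.2973 ≈ 53.709 mg.
bumoazole: 679 × (1/2)^(488/100) = 679 × (1/2)^4.88 ≈ 23.059 mg.
Total = 53.709 + 23.059 ≈ 76.768 mg.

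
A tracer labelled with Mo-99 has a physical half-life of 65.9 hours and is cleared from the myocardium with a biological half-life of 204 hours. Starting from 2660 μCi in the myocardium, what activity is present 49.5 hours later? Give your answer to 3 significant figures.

1/t_eff = 1/t_phys + 1/t_biol = 1/65.9 + 1/204 = 0.020076 per hour.
t_eff = 65.9 × 204 / (65.9 + 204) ≈ 49.81 hours.
Remaining = 2660 × (1/2)^(49.5/49.81) = 2660 × (1/2)^0.99379 ≈ 1335.7 μCi.

1340 μCi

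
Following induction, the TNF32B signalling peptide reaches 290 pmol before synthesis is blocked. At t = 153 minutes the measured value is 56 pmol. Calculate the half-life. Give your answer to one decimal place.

64.5 minutes

A/A₀ = 56/290 ≈ 0.1931.
n = log₂(5.1786) ≈ 2.3726 half-lives elapsed in 153 minutes.
t½ = 153/2.3726 ≈ 64.487 minutes.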